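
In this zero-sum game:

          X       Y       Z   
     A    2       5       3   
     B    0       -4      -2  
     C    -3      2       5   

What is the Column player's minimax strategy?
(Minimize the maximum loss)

Column should play X, value = 2

Work:
Column player minimizes Row's maximum payoff:
Column X: max payoff to Row = 2
Column Y: max payoff to Row = 5
Column Z: max payoff to Row = 5
Minimum is 2, achieved by column X.
Minimax strategy: X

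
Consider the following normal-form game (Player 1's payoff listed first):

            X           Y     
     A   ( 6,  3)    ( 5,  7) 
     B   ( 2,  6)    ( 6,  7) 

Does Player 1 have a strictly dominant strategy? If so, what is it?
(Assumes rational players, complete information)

No strictly dominant strategy exists for Player 1

Work:
A strategy strictly dominates another if it gives a strictly higher payoff against every opponent action. Compare each pair of P1's strategies column-by-column:
  A vs B: [6 vs 2, 5 vs 6] → A does not strictly dominate B (column Y: 5 ≤ 6)
  B vs A: [2 vs 6, 6 vs 5] → B does not strictly dominate A (column X: 2 ≤ 6)
No single strategy strictly dominates all others → no strictly dominant strategy.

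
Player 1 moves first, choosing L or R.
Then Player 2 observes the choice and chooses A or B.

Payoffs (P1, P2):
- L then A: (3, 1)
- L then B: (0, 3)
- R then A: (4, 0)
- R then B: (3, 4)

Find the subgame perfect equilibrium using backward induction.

P1 plays R, P2 plays B after L and B after R; Payoff (3, 4)

Work:
Backward induction:
After L: P2 chooses B → P1 gets 0
After R: P2 chooses B → P1 gets 3
P1 chooses R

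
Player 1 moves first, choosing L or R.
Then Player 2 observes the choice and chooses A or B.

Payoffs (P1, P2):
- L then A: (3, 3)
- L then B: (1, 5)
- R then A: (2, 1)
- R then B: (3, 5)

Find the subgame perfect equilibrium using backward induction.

P1 plays R, P2 plays B after L and B after R; Payoff (3, 5)

Work:
Backward induction:
After L: P2 chooses B → P1 gets 1
After R: P2 chooses B → P1 gets 3
P1 chooses R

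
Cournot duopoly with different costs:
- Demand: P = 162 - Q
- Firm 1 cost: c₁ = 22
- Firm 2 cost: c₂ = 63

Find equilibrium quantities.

q₁* = 60.33, q₂* = 19.33

Work:
Reaction: q₁ = (162 - 22 - q₂)/2
Reaction: q₂ = (162 - 63 - q₁)/2
Solve simultaneously:
q₁* = (162 - 2×22 + 63)/3 = 60.33
q₂* = (162 - 2×63 + 22)/3 = 19.33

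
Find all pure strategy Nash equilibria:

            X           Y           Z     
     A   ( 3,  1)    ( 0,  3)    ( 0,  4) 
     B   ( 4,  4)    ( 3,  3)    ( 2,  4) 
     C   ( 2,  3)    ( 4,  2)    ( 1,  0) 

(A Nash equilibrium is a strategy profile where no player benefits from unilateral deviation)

Nash equilibrium: (B, X), (B, Z)

Work:
Best responses:
  P1 vs X: payoffs [3, 4, 2] → best response B (payoff 4)
  P1 vs Y: payoffs [0, 3, 4] → best response C (payoff 4)
  P1 vs Z: payoffs [0, 2, 1] → best response B (payoff 2)
  P2 vs A: payoffs [1, 3, 4] → best response Z (payoff 4)
  P2 vs B: payoffs [4, 3, 4] → best response X/Z (payoff 4)
  P2 vs C: payoffs [3, 2, 0] → best response X (payoff 3)
Mutual best responses: (B,X), (B,Z) → Nash equilibria.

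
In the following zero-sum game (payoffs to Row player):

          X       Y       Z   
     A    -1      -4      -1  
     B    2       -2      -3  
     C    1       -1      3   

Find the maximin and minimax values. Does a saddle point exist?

Maximin = -1, Minimax = -1, Saddle: True

Work:
Row minimums: [-4, -3, -1] → maximin = -1
Column maximums: [2, -1, 3] → minimax = -1
Saddle point exists! Game value = -1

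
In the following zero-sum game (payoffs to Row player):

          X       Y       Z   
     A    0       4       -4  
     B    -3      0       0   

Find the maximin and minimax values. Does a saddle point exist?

Maximin = -3, Minimax = 0, Saddle: False

Work:
Row minimums: [-4, -3] → maximin = -3
Column maximums: [0, 4, 0] → minimax = 0
No saddle point (maximin ≠ minimax). Mixed strategy needed.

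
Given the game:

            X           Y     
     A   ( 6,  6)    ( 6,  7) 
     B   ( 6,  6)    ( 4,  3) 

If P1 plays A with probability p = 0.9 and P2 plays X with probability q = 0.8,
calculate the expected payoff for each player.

E[P1] = 5.96, E[P2] = 6.12

Work:
E[P1] = p·q·π₁(A,X) + p·(1-q)·π₁(A,Y) + (1-p)·q·π₁(B,X) + (1-p)·(1-q)·π₁(B,Y)
= 0.9·0.8·6 + 0.9·0.2·6 + 0.1·0.8·6 + 0.1·0.2·4
= 5.96

E[P2] = 6.12 (similar calculation)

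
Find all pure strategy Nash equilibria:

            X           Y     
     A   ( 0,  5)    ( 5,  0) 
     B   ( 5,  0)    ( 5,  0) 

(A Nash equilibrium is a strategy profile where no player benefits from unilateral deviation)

Nash equilibrium: (B, X), (B, Y)

Work:
Best responses:
  P1 vs X: payoffs [0, 5] → best response B (payoff 5)
  P1 vs Y: payoffs [5, 5] → best response A/B (payoff 5)
  P2 vs A: payoffs [5, 0] → best response X (payoff 5)
  P2 vs B: payoffs [0, 0] → best response X/Y (payoff 0)
Mutual best responses: (B,X), (B,Y) → Nash equilibria.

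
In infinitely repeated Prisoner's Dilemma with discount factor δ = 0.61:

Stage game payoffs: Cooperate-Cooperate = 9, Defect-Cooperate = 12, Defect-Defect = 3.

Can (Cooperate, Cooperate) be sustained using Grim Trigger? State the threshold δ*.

δ* = 0.3333; since δ = 0.61 ≥ 0.3333, cooperation can be sustained

Work:
For Grim Trigger:
Cooperate forever: 9/(1-δ)
Defect then punished: 12 + 3·δ/(1-δ)
Need: 9/(1-δ) ≥ 12 + 3·δ/(1-δ)
Solving: δ ≥ (T-R)/(T-P) = (12-9)/(12-3) = 0.3333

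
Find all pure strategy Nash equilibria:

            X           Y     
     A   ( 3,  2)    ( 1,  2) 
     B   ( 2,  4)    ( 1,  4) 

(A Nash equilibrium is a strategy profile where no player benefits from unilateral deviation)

Nash equilibrium: (A, X), (A, Y), (B, Y)

Work:
Best responses:
  P1 vs X: payoffs [3, 2] → best response A (payoff 3)
  P1 vs Y: payoffs [1, 1] → best response A/B (payoff 1)
  P2 vs A: payoffs [2, 2] → best response X/Y (payoff 2)
  P2 vs B: payoffs [4, 4] → best response X/Y (payoff 4)
Mutual best responses: (A,X), (A,Y), (B,Y) → Nash equilibria.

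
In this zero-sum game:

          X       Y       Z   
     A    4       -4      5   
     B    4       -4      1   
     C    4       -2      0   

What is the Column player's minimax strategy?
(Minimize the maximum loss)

Column should play Y, value = -2

Work:
Column player minimizes Row's maximum payoff:
Column X: max payoff to Row = 4
Column Y: max payoff to Row = -2
Column Z: max payoff to Row = 5
Minimum is -2, achieved by column Y.
Minimax strategy: Y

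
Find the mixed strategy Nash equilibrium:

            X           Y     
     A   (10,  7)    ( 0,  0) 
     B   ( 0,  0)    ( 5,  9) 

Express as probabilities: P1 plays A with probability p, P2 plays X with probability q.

p = 0.5625, q = 0.3333

Work:
Find probabilities that make opponent indifferent:
P2 chooses q to make P1 indifferent between A and B
P1 chooses p to make P2 indifferent between X and Y
Mixed NE: P1 plays (A: 0.5625, B: 0.4375), P2 plays (X: 0.3333, Y: 0.6667)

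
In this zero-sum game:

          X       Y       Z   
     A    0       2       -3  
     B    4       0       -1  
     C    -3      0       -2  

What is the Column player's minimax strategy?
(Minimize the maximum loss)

Column should play Z, value = -1

Work:
Column player minimizes Row's maximum payoff:
Column X: max payoff to Row = 4
Column Y: max payoff to Row = 2
Column Z: max payoff to Row = -1
Minimum is -1, achieved by column Z.
Minimax strategy: Z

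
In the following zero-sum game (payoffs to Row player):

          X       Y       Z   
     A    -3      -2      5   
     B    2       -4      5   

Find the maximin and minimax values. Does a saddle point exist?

Maximin = -3, Minimax = -2, Saddle: False

Work:
Row minimums: [-3, -4] → maximin = -3
Column maximums: [2, -2, 5] → minimax = -2
No saddle point (maximin ≠ minimax). Mixed strategy needed.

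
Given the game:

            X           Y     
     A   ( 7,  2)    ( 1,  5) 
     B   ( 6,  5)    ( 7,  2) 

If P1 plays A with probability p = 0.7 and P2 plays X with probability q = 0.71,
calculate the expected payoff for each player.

E[P1] = 5.569, E[P2] = 3.248

Work:
E[P1] = p·q·π₁(A,X) + p·(1-q)·π₁(A,Y) + (1-p)·q·π₁(B,X) + (1-p)·(1-q)·π₁(B,Y)
= 0.7·0.71·7 + 0.7·0.29·1 + 0.3·0.71·6 + 0.3·0.29·7
= 5.569

E[P2] = 3.248 (similar calculation)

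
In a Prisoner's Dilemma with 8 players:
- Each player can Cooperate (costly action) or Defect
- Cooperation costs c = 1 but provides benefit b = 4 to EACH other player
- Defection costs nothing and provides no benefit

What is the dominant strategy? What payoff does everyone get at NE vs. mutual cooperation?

Dominant: Defect; NE payoff = 0; Coop payoff = 27

Work:
Defect dominates (saves cost c = 1, benefit to others is external)
NE: All defect → everyone gets 0
If all cooperate: each receives (7)×4 - 1 = 27
Social dilemma: 27 > 0 but NE gives 0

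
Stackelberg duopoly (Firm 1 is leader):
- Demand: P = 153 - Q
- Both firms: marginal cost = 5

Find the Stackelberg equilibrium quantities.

q₁* (leader) = 74.0, q₂* (follower) = 37.0

Work:
Follower's reaction: q₂ = (a - c - q₁)/2
Leader substitutes: π₁ = q₁·(a - q₁ - (a-c-q₁)/2 - c)
FOC: q₁* = (153 - 5)/2 = 74.00
Then: q₂* = (153 - 5 - 74.0)/2 = 37.00
Leader has first-mover advantage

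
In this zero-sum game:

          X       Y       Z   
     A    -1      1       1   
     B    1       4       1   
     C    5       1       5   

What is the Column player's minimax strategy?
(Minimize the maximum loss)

Column should play Y, value = 4

Work:
Column player minimizes Row's maximum payoff:
Column X: max payoff to Row = 5
Column Y: max payoff to Row = 4
Column Z: max payoff to Row = 5
Minimum is 4, achieved by column Y.
Minimax strategy: Y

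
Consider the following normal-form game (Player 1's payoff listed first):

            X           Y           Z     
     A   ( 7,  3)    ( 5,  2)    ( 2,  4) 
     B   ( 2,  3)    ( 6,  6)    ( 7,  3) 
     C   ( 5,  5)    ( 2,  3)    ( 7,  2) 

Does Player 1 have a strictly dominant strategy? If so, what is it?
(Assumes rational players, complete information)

No strictly dominant strategy exists for Player 1

Work:
A strategy strictly dominates another if it gives a strictly higher payoff against every opponent action. Compare each pair of P1's strategies column-by-column:
  A vs B: [7 vs 2, 5 vs 6, 2 vs 7] → A does not strictly dominate B (column Y: 5 ≤ 6)
  A vs C: [7 vs 5, 5 vs 2, 2 vs 7] → A does not strictly dominate C (column Z: 2 ≤ 7)
  B vs A: [2 vs 7, 6 vs 5, 7 vs 2] → B does not strictly dominate A (column X: 2 ≤ 7)
  B vs C: [2 vs 5, 6 vs 2, 7 vs 7] → B does not strictly dominate C (column X: 2 ≤ 5)
  C vs A: [5 vs 7, 2 vs 5, 7 vs 2] → C does not strictly dominate A (column X: 5 ≤ 7)
  C vs B: [5 vs 2, 2 vs 6, 7 vs 7] → C does not strictly dominate B (column Y: 2 ≤ 6)
No single strategy strictly dominates all others → no strictly dominant strategy.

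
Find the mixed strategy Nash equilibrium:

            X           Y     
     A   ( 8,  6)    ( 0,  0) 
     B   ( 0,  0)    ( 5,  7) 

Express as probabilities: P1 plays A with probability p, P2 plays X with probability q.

p = 0.5385, q = 0.3846

Work:
Find probabilities that make opponent indifferent:
P2 chooses q to make P1 indifferent between A and B
P1 chooses p to make P2 indifferent between X and Y
Mixed NE: P1 plays (A: 0.5385, B: 0.4615), P2 plays (X: 0.3846, Y: 0.6154)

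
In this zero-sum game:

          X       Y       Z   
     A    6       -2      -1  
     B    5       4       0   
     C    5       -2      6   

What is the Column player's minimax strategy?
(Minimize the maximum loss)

Column should play Y, value = 4

Work:
Column player minimizes Row's maximum payoff:
Column X: max payoff to Row = 6
Column Y: max payoff to Row = 4
Column Z: max payoff to Row = 6
Minimum is 4, achieved by column Y.
Minimax strategy: Y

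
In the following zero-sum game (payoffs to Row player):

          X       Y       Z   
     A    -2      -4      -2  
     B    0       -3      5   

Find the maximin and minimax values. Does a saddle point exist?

Maximin = -3, Minimax = -3, Saddle: True

Work:
Row minimums: [-4, -3] → maximin = -3
Column maximums: [0, -3, 5] → minimax = -3
Saddle point exists! Game value = -3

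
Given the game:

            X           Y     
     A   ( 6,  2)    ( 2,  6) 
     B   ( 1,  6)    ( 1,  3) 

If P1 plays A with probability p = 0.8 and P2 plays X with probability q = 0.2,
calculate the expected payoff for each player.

E[P1] = 2.44, E[P2] = 4.88

Work:
E[P1] = p·q·π₁(A,X) + p·(1-q)·π₁(A,Y) + (1-p)·q·π₁(B,X) + (1-p)·(1-q)·π₁(B,Y)
= 0.8·0.2·6 + 0.8·0.8·2 + 0.2·0.2·1 + 0.2·0.8·1
= 2.44

E[P2] = 4.88 (similar calculation)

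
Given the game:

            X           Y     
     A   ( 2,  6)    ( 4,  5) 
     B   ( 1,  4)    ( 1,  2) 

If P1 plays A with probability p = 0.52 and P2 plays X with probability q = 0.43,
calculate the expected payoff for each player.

E[P1] = 2.1128, E[P2] = 4.1964

Work:
E[P1] = p·q·π₁(A,X) + p·(1-q)·π₁(A,Y) + (1-p)·q·π₁(B,X) + (1-p)·(1-q)·π₁(B,Y)
= 0.52·0.43·2 + 0.52·0.57·4 + 0.48·0.43·1 + 0.48·0.57·1
= 2.1128

E[P2] = 4.1964 (similar calculation)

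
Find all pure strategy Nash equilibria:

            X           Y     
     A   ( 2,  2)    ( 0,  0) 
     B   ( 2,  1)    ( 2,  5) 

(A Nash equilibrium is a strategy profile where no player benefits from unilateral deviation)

Nash equilibrium: (A, X), (B, Y)

Work:
Best responses:
  P1 vs X: payoffs [2, 2] → best response A/B (payoff 2)
  P1 vs Y: payoffs [0, 2] → best response B (payoff 2)
  P2 vs A: payoffs [2, 0] → best response X (payoff 2)
  P2 vs B: payoffs [1, 5] → best response Y (payoff 5)
Mutual best responses: (A,X), (B,Y) → Nash equilibria.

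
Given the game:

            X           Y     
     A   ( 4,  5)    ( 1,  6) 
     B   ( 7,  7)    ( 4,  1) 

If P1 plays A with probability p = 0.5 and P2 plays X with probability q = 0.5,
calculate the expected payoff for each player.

E[P1] = 4.0, E[P2] = 4.75

Work:
E[P1] = p·q·π₁(A,X) + p·(1-q)·π₁(A,Y) + (1-p)·q·π₁(B,X) + (1-p)·(1-q)·π₁(B,Y)
= 0.5·0.5·4 + 0.5·0.5·1 + 0.5·0.5·7 + 0.5·0.5·4
= 4.0

E[P2] = 4.75 (similar calculation)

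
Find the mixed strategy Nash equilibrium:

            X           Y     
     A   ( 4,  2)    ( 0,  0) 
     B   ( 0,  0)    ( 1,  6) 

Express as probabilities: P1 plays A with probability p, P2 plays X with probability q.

p = 0.75, q = 0.2

Work:
Find probabilities that make opponent indifferent:
P2 chooses q to make P1 indifferent between A and B
P1 chooses p to make P2 indifferent between X and Y
Mixed NE: P1 plays (A: 0.75, B: 0.25), P2 plays (X: 0.2, Y: 0.8)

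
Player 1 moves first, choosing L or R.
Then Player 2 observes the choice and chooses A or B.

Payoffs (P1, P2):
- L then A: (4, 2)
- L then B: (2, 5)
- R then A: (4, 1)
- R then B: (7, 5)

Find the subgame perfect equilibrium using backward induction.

P1 plays R, P2 plays B after L and B after R; Payoff (7, 5)

Work:
Backward induction:
After L: P2 chooses B → P1 gets 2
After R: P2 chooses B → P1 gets 7
P1 chooses R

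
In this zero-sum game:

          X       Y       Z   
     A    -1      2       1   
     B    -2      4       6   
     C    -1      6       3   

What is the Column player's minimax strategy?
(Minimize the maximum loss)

Column should play X, value = -1

Work:
Column player minimizes Row's maximum payoff:
Column X: max payoff to Row = -1
Column Y: max payoff to Row = 6
Column Z: max payoff to Row = 6
Minimum is -1, achieved by column X.
Minimax strategy: X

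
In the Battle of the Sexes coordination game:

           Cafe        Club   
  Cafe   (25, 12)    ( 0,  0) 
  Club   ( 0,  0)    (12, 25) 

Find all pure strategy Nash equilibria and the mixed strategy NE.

Pure NE: (Cafe, Cafe) and (Club, Club); Mixed NE: p = 0.6757, q = 0.3243

Work:
Check pure NE:
(Cafe, Cafe): (25, 12) - no unilateral deviation beneficial
(Club, Club): (12, 25) - no unilateral deviation beneficial
Mixed NE: P1 plays Cafe with p = 0.6757, P2 plays Cafe with q = 0.3243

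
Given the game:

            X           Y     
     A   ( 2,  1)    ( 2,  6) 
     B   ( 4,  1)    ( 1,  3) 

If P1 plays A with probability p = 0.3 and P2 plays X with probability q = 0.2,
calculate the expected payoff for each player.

E[P1] = 1.72, E[P2] = 3.32

Work:
E[P1] = p·q·π₁(A,X) + p·(1-q)·π₁(A,Y) + (1-p)·q·π₁(B,X) + (1-p)·(1-q)·π₁(B,Y)
= 0.3·0.2·2 + 0.3·0.8·2 + 0.7·0.2·4 + 0.7·0.8·1
= 1.72

E[P2] = 3.32 (similar calculation)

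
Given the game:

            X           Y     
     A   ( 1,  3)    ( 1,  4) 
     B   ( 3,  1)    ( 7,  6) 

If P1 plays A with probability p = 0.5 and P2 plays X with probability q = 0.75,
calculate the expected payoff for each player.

E[P1] = 2.5, E[P2] = 2.75

Work:
E[P1] = p·q·π₁(A,X) + p·(1-q)·π₁(A,Y) + (1-p)·q·π₁(B,X) + (1-p)·(1-q)·π₁(B,Y)
= 0.5·0.75·1 + 0.5·0.25·1 + 0.5·0.75·3 + 0.5·0.25·7
= 2.5

E[P2] = 2.75 (similar calculation)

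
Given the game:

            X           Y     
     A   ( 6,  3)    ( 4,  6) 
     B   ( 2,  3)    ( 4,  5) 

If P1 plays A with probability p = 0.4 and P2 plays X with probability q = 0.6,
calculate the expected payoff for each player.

E[P1] = 3.76, E[P2] = 3.96

Work:
E[P1] = p·q·π₁(A,X) + p·(1-q)·π₁(A,Y) + (1-p)·q·π₁(B,X) + (1-p)·(1-q)·π₁(B,Y)
= 0.4·0.6·6 + 0.4·0.4·4 + 0.6·0.6·2 + 0.6·0.4·4
= 3.76

E[P2] = 3.96 (similar calculation)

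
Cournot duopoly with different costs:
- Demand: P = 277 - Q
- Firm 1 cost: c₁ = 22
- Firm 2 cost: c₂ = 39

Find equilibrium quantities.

q₁* = 90.67, q₂* = 73.67

Work:
Reaction: q₁ = (277 - 22 - q₂)/2
Reaction: q₂ = (277 - 39 - q₁)/2
Solve simultaneously:
q₁* = (277 - 2×22 + 39)/3 = 90.67
q₂* = (277 - 2×39 + 22)/3 = 73.67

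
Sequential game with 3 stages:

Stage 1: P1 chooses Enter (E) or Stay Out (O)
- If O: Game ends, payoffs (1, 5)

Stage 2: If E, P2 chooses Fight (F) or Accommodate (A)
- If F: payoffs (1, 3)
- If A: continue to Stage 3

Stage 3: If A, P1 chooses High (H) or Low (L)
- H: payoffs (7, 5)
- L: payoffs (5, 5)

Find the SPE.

SPE: (E, A, H); Outcome (7, 5)

Work:
Stage 3: P1 chooses H (7 vs 5)
Stage 2: P2: F->3, A->5 (anticipating H). Choose A
Stage 1: P1: O->1, E->7 (anticipating A, H). Choose E
SPE path: E -> A -> H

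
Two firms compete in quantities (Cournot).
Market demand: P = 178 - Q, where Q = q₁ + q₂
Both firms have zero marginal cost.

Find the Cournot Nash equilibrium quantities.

q₁* = q₂* = 59.33; P* = 59.33

Work:
Profit: π_i = P·q_i = (a - q_i - q_j)·q_i
FOC: ∂π_i/∂q_i = a - 2q_i - q_j = 0
Reaction function: q_i = (178 - q_j)/2
Symmetry: q* = 178/3 = 59.33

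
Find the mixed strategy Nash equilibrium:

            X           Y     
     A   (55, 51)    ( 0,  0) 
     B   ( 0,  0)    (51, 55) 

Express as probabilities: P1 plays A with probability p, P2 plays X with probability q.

p = 0.5189, q = 0.4811

Work:
Find probabilities that make opponent indifferent:
P2 chooses q to make P1 indifferent between A and B
P1 chooses p to make P2 indifferent between X and Y
Mixed NE: P1 plays (A: 0.5189, B: 0.4811), P2 plays (X: 0.4811, Y: 0.5189)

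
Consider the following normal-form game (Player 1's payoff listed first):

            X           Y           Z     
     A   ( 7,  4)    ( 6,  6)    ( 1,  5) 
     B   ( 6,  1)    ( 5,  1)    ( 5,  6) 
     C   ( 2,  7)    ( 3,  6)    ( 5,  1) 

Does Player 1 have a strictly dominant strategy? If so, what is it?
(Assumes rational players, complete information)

No strictly dominant strategy exists for Player 1

Work:
A strategy strictly dominates another if it gives a strictly higher payoff against every opponent action. Compare each pair of P1's strategies column-by-column:
  A vs B: [7 vs 6, 6 vs 5, 1 vs 5] → A does not strictly dominate B (column Z: 1 ≤ 5)
  A vs C: [7 vs 2, 6 vs 3, 1 vs 5] → A does not strictly dominate C (column Z: 1 ≤ 5)
  B vs A: [6 vs 7, 5 vs 6, 5 vs 1] → B does not strictly dominate A (column X: 6 ≤ 7)
  B vs C: [6 vs 2, 5 vs 3, 5 vs 5] → B does not strictly dominate C (column Z: 5 ≤ 5)
  C vs A: [2 vs 7, 3 vs 6, 5 vs 1] → C does not strictly dominate A (column X: 2 ≤ 7)
  C vs B: [2 vs 6, 3 vs 5, 5 vs 5] → C does not strictly dominate B (column X: 2 ≤ 6)
No single strategy strictly dominates all others → no strictly dominant strategy.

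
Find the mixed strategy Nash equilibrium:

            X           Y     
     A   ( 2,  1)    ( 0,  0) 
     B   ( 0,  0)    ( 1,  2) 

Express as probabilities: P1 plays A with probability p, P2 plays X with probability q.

p = 0.6667, q = 0.3333

Work:
Find probabilities that make opponent indifferent:
P2 chooses q to make P1 indifferent between A and B
P1 chooses p to make P2 indifferent between X and Y
Mixed NE: P1 plays (A: 0.6667, B: 0.3333), P2 plays (X: 0.3333, Y: 0.6667)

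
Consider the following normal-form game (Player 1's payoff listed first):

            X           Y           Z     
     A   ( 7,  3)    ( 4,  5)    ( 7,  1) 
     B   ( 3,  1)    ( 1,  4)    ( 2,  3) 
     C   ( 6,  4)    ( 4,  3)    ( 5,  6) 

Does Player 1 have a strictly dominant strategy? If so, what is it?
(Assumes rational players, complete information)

No strictly dominant strategy exists for Player 1

Work:
A strategy strictly dominates another if it gives a strictly higher payoff against every opponent action. Compare each pair of P1's strategies column-by-column:
  A vs B: [7 vs 3, 4 vs 1, 7 vs 2] → A strictly dominates B
  A vs C: [7 vs 6, 4 vs 4, 7 vs 5] → A does not strictly dominate C (column Y: 4 ≤ 4)
  B vs A: [3 vs 7, 1 vs 4, 2 vs 7] → B does not strictly dominate A (column X: 3 ≤ 7)
  B vs C: [3 vs 6, 1 vs 4, 2 vs 5] → B does not strictly dominate C (column X: 3 ≤ 6)
  C vs A: [6 vs 7, 4 vs 4, 5 vs 7] → C does not strictly dominate A (column X: 6 ≤ 7)
  C vs B: [6 vs 3, 4 vs 1, 5 vs 2] → C strictly dominates B
No single strategy strictly dominates all others → no strictly dominant strategy.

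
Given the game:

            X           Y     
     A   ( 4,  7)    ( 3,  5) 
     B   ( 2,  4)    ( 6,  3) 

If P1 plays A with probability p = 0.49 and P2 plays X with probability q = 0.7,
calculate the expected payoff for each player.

E[P1] = 3.445, E[P2] = 5.023

Work:
E[P1] = p·q·π₁(A,X) + p·(1-q)·π₁(A,Y) + (1-p)·q·π₁(B,X) + (1-p)·(1-q)·π₁(B,Y)
= 0.49·0.7·4 + 0.49·0.3·3 + 0.51·0.7·2 + 0.51·0.3·6
= 3.445

E[P2] = 5.023 (similar calculation)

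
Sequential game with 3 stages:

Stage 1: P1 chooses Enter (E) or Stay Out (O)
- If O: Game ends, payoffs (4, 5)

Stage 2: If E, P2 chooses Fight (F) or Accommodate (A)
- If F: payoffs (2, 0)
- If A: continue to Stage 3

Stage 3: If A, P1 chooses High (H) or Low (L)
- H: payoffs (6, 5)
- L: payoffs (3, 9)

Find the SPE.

SPE: (E, A, H); Outcome (6, 5)

Work:
Stage 3: P1 chooses H (6 vs 3)
Stage 2: P2: F->0, A->5 (anticipating H). Choose A
Stage 1: P1: O->4, E->6 (anticipating A, H). Choose E
SPE path: E -> A -> H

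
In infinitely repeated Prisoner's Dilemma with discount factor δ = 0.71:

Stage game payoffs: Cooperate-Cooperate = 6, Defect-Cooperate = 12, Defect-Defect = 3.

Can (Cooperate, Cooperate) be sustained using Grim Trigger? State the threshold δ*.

δ* = 0.6667; since δ = 0.71 ≥ 0.6667, cooperation can be sustained

Work:
For Grim Trigger:
Cooperate forever: 6/(1-δ)
Defect then punished: 12 + 3·δ/(1-δ)
Need: 6/(1-δ) ≥ 12 + 3·δ/(1-δ)
Solving: δ ≥ (T-R)/(T-P) = (12-6)/(12-3) = 0.6667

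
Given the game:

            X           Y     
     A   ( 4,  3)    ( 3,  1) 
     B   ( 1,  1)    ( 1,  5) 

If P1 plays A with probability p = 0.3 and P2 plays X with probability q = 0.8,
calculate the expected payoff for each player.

E[P1] = 1.84, E[P2] = 2.04

Work:
E[P1] = p·q·π₁(A,X) + p·(1-q)·π₁(A,Y) + (1-p)·q·π₁(B,X) + (1-p)·(1-q)·π₁(B,Y)
= 0.3·0.8·4 + 0.3·0.2·3 + 0.7·0.8·1 + 0.7·0.2·1
= 1.84

E[P2] = 2.04 (similar calculation)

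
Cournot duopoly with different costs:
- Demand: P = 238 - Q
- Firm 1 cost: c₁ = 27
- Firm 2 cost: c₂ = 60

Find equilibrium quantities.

q₁* = 81.33, q₂* = 48.33

Work:
Reaction: q₁ = (238 - 27 - q₂)/2
Reaction: q₂ = (238 - 60 - q₁)/2
Solve simultaneously:
q₁* = (238 - 2×27 + 60)/3 = 81.33
q₂* = (238 - 2×60 + 27)/3 = 48.33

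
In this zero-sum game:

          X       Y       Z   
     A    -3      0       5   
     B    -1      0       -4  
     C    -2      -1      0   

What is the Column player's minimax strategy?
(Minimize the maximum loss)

Column should play X, value = -1

Work:
Column player minimizes Row's maximum payoff:
Column X: max payoff to Row = -1
Column Y: max payoff to Row = 0
Column Z: max payoff to Row = 5
Minimum is -1, achieved by column X.
Minimax strategy: X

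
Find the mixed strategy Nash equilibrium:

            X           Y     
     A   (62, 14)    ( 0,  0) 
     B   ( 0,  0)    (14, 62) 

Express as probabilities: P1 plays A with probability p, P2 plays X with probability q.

p = 0.8158, q = 0.1842

Work:
Find probabilities that make opponent indifferent:
P2 chooses q to make P1 indifferent between A and B
P1 chooses p to make P2 indifferent between X and Y
Mixed NE: P1 plays (A: 0.8158, B: 0.1842), P2 plays (X: 0.1842, Y: 0.8158)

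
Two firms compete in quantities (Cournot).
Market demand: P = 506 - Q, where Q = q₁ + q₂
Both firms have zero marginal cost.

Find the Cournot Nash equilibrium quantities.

q₁* = q₂* = 168.67; P* = 168.67

Work:
Profit: π_i = P·q_i = (a - q_i - q_j)·q_i
FOC: ∂π_i/∂q_i = a - 2q_i - q_j = 0
Reaction function: q_i = (506 - q_j)/2
Symmetry: q* = 506/3 = 168.67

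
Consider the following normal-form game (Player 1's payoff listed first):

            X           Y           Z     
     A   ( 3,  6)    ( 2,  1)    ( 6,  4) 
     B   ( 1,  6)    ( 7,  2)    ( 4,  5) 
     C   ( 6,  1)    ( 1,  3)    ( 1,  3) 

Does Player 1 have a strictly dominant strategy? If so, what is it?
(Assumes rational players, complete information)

No strictly dominant strategy exists for Player 1

Work:
A strategy strictly dominates another if it gives a strictly higher payoff against every opponent action. Compare each pair of P1's strategies column-by-column:
  A vs B: [3 vs 1, 2 vs 7, 6 vs 4] → A does not strictly dominate B (column Y: 2 ≤ 7)
  A vs C: [3 vs 6, 2 vs 1, 6 vs 1] → A does not strictly dominate C (column X: 3 ≤ 6)
  B vs A: [1 vs 3, 7 vs 2, 4 vs 6] → B does not strictly dominate A (column X: 1 ≤ 3)
  B vs C: [1 vs 6, 7 vs 1, 4 vs 1] → B does not strictly dominate C (column X: 1 ≤ 6)
  C vs A: [6 vs 3, 1 vs 2, 1 vs 6] → C does not strictly dominate A (column Y: 1 ≤ 2)
  C vs B: [6 vs 1, 1 vs 7, 1 vs 4] → C does not strictly dominate B (column Y: 1 ≤ 7)
No single strategy strictly dominates all others → no strictly dominant strategy.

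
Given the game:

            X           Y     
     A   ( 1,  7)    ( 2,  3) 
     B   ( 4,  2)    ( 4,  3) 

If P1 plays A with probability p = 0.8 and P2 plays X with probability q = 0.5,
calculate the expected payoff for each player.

E[P1] = 2.0, E[P2] = 4.5

Work:
E[P1] = p·q·π₁(A,X) + p·(1-q)·π₁(A,Y) + (1-p)·q·π₁(B,X) + (1-p)·(1-q)·π₁(B,Y)
= 0.8·0.5·1 + 0.8·0.5·2 + 0.2·0.5·4 + 0.2·0.5·4
= 2.0

E[P2] = 4.5 (similar calculation)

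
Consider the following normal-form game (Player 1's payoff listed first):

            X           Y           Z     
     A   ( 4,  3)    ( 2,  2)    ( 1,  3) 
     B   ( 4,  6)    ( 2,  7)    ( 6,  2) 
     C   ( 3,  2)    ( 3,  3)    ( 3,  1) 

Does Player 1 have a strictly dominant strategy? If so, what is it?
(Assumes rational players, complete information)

No strictly dominant strategy exists for Player 1

Work:
A strategy strictly dominates another if it gives a strictly higher payoff against every opponent action. Compare each pair of P1's strategies column-by-column:
  A vs B: [4 vs 4, 2 vs 2, 1 vs 6] → A does not strictly dominate B (column X: 4 ≤ 4)
  A vs C: [4 vs 3, 2 vs 3, 1 vs 3] → A does not strictly dominate C (column Y: 2 ≤ 3)
  B vs A: [4 vs 4, 2 vs 2, 6 vs 1] → B does not strictly dominate A (column X: 4 ≤ 4)
  B vs C: [4 vs 3, 2 vs 3, 6 vs 3] → B does not strictly dominate C (column Y: 2 ≤ 3)
  C vs A: [3 vs 4, 3 vs 2, 3 vs 1] → C does not strictly dominate A (column X: 3 ≤ 4)
  C vs B: [3 vs 4, 3 vs 2, 3 vs 6] → C does not strictly dominate B (column X: 3 ≤ 4)
No single strategy strictly dominates all others → no strictly dominant strategy.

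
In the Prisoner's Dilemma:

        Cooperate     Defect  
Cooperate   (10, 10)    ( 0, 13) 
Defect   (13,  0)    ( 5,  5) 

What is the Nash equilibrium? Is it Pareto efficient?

(Defect, Defect) is NE; not Pareto efficient

Work:
Defect dominates Cooperate for both players:
If P2 cooperates: Defect (13) > Cooperate (10)
If P2 defects: Defect (5) > Cooperate (0)
NE: (Defect, Defect) with payoff (5, 5)
But (Cooperate, Cooperate) = (10, 10) Pareto dominates (5, 5)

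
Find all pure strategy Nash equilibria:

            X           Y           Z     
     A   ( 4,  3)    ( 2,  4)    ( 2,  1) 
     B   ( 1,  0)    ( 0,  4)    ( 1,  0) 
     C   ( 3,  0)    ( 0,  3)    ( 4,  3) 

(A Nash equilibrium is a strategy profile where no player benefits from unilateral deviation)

Nash equilibrium: (A, Y), (C, Z)

Work:
Best responses:
  P1 vs X: payoffs [4, 1, 3] → best response A (payoff 4)
  P1 vs Y: payoffs [2, 0, 0] → best response A (payoff 2)
  P1 vs Z: payoffs [2, 1, 4] → best response C (payoff 4)
  P2 vs A: payoffs [3, 4, 1] → best response Y (payoff 4)
  P2 vs B: payoffs [0, 4, 0] → best response Y (payoff 4)
  P2 vs C: payoffs [0, 3, 3] → best response Y/Z (payoff 3)
Mutual best responses: (A,Y), (C,Z) → Nash equilibria.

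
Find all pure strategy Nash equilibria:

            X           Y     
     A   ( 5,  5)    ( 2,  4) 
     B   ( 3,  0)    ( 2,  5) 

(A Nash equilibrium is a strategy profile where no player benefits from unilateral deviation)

Nash equilibrium: (A, X), (B, Y)

Work:
Best responses:
  P1 vs X: payoffs [5, 3] → best response A (payoff 5)
  P1 vs Y: payoffs [2, 2] → best response A/B (payoff 2)
  P2 vs A: payoffs [5, 4] → best response X (payoff 5)
  P2 vs B: payoffs [0, 5] → best response Y (payoff 5)
Mutual best responses: (A,X), (B,Y) → Nash equilibria.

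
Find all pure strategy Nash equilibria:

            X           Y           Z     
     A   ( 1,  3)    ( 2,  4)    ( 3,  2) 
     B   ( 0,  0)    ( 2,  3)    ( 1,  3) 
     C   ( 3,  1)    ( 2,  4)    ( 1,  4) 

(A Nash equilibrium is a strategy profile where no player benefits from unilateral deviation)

Nash equilibrium: (A, Y), (B, Y), (C, Y)

Work:
Best responses:
  P1 vs X: payoffs [1, 0, 3] → best response C (payoff 3)
  P1 vs Y: payoffs [2, 2, 2] → best response A/B/C (payoff 2)
  P1 vs Z: payoffs [3, 1, 1] → best response A (payoff 3)
  P2 vs A: payoffs [3, 4, 2] → best response Y (payoff 4)
  P2 vs B: payoffs [0, 3, 3] → best response Y/Z (payoff 3)
  P2 vs C: payoffs [1, 4, 4] → best response Y/Z (payoff 4)
Mutual best responses: (A,Y), (B,Y), (C,Y) → Nash equilibria.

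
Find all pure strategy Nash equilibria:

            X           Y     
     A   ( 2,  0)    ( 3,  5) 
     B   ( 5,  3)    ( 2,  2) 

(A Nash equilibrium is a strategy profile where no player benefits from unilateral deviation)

Nash equilibrium: (A, Y), (B, X)

Work:
Best responses:
  P1 vs X: payoffs [2, 5] → best response B (payoff 5)
  P1 vs Y: payoffs [3, 2] → best response A (payoff 3)
  P2 vs A: payoffs [0, 5] → best response Y (payoff 5)
  P2 vs B: payoffs [3, 2] → best response X (payoff 3)
Mutual best responses: (A,Y), (B,X) → Nash equilibria.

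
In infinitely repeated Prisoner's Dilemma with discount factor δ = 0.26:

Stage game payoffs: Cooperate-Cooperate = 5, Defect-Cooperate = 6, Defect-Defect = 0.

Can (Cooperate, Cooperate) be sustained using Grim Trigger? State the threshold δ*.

δ* = 0.1667; since δ = 0.26 ≥ 0.1667, cooperation can be sustained

Work:
For Grim Trigger:
Cooperate forever: 5/(1-δ)
Defect then punished: 6 + 0·δ/(1-δ)
Need: 5/(1-δ) ≥ 6 + 0·δ/(1-δ)
Solving: δ ≥ (T-R)/(T-P) = (6-5)/(6-0) = 0.1667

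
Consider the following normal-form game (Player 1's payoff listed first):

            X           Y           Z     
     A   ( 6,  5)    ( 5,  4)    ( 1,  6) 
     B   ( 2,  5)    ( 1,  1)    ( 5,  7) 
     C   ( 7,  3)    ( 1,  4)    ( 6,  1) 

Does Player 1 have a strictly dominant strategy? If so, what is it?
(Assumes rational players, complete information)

No strictly dominant strategy exists for Player 1

Work:
A strategy strictly dominates another if it gives a strictly higher payoff against every opponent action. Compare each pair of P1's strategies column-by-column:
  A vs B: [6 vs 2, 5 vs 1, 1 vs 5] → A does not strictly dominate B (column Z: 1 ≤ 5)
  A vs C: [6 vs 7, 5 vs 1, 1 vs 6] → A does not strictly dominate C (column X: 6 ≤ 7)
  B vs A: [2 vs 6, 1 vs 5, 5 vs 1] → B does not strictly dominate A (column X: 2 ≤ 6)
  B vs C: [2 vs 7, 1 vs 1, 5 vs 6] → B does not strictly dominate C (column X: 2 ≤ 7)
  C vs A: [7 vs 6, 1 vs 5, 6 vs 1] → C does not strictly dominate A (column Y: 1 ≤ 5)
  C vs B: [7 vs 2, 1 vs 1, 6 vs 5] → C does not strictly dominate B (column Y: 1 ≤ 1)
No single strategy strictly dominates all others → no strictly dominant strategy.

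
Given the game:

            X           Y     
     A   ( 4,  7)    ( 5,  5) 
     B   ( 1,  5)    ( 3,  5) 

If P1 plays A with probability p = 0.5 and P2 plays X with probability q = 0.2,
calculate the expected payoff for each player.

E[P1] = 3.7, E[P2] = 5.2

Work:
E[P1] = p·q·π₁(A,X) + p·(1-q)·π₁(A,Y) + (1-p)·q·π₁(B,X) + (1-p)·(1-q)·π₁(B,Y)
= 0.5·0.2·4 + 0.5·0.8·5 + 0.5·0.2·1 + 0.5·0.8·3
= 3.7

E[P2] = 5.2 (similar calculation)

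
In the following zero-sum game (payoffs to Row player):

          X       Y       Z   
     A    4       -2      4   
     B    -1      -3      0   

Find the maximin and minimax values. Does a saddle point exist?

Maximin = -2, Minimax = -2, Saddle: True

Work:
Row minimums: [-2, -3] → maximin = -2
Column maximums: [4, -2, 4] → minimax = -2
Saddle point exists! Game value = -2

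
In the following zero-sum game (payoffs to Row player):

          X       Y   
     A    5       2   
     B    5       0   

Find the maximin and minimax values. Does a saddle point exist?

Maximin = 2, Minimax = 2, Saddle: True

Work:
Row minimums: [2, 0] → maximin = 2
Column maximums: [5, 2] → minimax = 2
Saddle point exists! Game value = 2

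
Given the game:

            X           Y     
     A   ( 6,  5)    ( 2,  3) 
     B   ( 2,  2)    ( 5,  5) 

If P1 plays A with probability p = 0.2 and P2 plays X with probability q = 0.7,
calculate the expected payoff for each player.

E[P1] = 3.28, E[P2] = 3.2

Work:
E[P1] = p·q·π₁(A,X) + p·(1-q)·π₁(A,Y) + (1-p)·q·π₁(B,X) + (1-p)·(1-q)·π₁(B,Y)
= 0.2·0.7·6 + 0.2·0.3·2 + 0.8·0.7·2 + 0.8·0.3·5
= 3.28

E[P2] = 3.2 (similar calculation)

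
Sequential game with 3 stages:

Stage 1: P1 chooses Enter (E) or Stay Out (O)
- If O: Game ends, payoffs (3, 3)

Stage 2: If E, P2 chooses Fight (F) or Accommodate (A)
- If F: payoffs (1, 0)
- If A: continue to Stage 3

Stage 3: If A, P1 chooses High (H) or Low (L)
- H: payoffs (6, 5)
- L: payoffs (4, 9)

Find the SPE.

SPE: (E, A, H); Outcome (6, 5)

Work:
Stage 3: P1 chooses H (6 vs 4)
Stage 2: P2: F->0, A->5 (anticipating H). Choose A
Stage 1: P1: O->3, E->6 (anticipating A, H). Choose E
SPE path: E -> A -> H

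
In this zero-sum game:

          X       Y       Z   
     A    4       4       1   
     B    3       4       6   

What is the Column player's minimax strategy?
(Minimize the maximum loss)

Column should play X or Y (all achieve the minimum), value = 4

Work:
Column player minimizes Row's maximum payoff:
Column X: max payoff to Row = 4
Column Y: max payoff to Row = 4
Column Z: max payoff to Row = 6
Minimum is 4, achieved by columns X, Y (tied).
Each of X or Y is a minimax strategy.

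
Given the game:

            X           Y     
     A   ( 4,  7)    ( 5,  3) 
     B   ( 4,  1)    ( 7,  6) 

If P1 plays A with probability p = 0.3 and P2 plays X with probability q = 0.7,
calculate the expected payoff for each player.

E[P1] = 4.72, E[P2] = 3.49

Work:
E[P1] = p·q·π₁(A,X) + p·(1-q)·π₁(A,Y) + (1-p)·q·π₁(B,X) + (1-p)·(1-q)·π₁(B,Y)
= 0.3·0.7·4 + 0.3·0.3·5 + 0.7·0.7·4 + 0.7·0.3·7
= 4.72

E[P2] = 3.49 (similar calculation)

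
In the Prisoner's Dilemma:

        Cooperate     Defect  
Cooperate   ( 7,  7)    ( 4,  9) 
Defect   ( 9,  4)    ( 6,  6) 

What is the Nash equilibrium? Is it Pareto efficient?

(Defect, Defect) is NE; not Pareto efficient

Work:
Defect dominates Cooperate for both players:
If P2 cooperates: Defect (9) > Cooperate (7)
If P2 defects: Defect (6) > Cooperate (4)
NE: (Defect, Defect) with payoff (6, 6)
But (Cooperate, Cooperate) = (7, 7) Pareto dominates (6, 6)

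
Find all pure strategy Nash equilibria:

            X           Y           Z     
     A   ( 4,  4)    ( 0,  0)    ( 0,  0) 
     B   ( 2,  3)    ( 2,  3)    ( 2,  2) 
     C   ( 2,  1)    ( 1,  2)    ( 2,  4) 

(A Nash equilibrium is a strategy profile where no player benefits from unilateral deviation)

Nash equilibrium: (A, X), (B, Y), (C, Z)

Work:
Best responses:
  P1 vs X: payoffs [4, 2, 2] → best response A (payoff 4)
  P1 vs Y: payoffs [0, 2, 1] → best response B (payoff 2)
  P1 vs Z: payoffs [0, 2, 2] → best response B/C (payoff 2)
  P2 vs A: payoffs [4, 0, 0] → best response X (payoff 4)
  P2 vs B: payoffs [3, 3, 2] → best response X/Y (payoff 3)
  P2 vs C: payoffs [1, 2, 4] → best response Z (payoff 4)
Mutual best responses: (A,X), (B,Y), (C,Z) → Nash equilibria.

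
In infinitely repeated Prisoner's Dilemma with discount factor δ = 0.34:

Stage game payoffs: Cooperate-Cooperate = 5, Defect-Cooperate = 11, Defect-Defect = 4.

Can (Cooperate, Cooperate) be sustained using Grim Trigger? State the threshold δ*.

δ* = 0.8571; since δ = 0.34 < 0.8571, cooperation cannot be sustained

Work:
For Grim Trigger:
Cooperate forever: 5/(1-δ)
Defect then punished: 11 + 4·δ/(1-δ)
Need: 5/(1-δ) ≥ 11 + 4·δ/(1-δ)
Solving: δ ≥ (T-R)/(T-P) = (11-5)/(11-4) = 0.8571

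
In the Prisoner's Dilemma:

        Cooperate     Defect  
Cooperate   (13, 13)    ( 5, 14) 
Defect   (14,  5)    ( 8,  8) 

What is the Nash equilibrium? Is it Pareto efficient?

(Defect, Defect) is NE; not Pareto efficient

Work:
Defect dominates Cooperate for both players:
If P2 cooperates: Defect (14) > Cooperate (13)
If P2 defects: Defect (8) > Cooperate (5)
NE: (Defect, Defect) with payoff (8, 8)
But (Cooperate, Cooperate) = (13, 13) Pareto dominates (8, 8)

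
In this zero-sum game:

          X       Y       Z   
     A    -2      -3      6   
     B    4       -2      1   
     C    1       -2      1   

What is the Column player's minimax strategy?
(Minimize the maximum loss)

Column should play Y, value = -2

Work:
Column player minimizes Row's maximum payoff:
Column X: max payoff to Row = 4
Column Y: max payoff to Row = -2
Column Z: max payoff to Row = 6
Minimum is -2, achieved by column Y.
Minimax strategy: Y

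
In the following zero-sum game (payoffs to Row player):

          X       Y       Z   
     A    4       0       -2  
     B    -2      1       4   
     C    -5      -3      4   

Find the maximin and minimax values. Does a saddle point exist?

Maximin = -2, Minimax = 1, Saddle: False

Work:
Row minimums: [-2, -2, -5] → maximin = -2
Column maximums: [4, 1, 4] → minimax = 1
No saddle point (maximin ≠ minimax). Mixed strategy needed.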